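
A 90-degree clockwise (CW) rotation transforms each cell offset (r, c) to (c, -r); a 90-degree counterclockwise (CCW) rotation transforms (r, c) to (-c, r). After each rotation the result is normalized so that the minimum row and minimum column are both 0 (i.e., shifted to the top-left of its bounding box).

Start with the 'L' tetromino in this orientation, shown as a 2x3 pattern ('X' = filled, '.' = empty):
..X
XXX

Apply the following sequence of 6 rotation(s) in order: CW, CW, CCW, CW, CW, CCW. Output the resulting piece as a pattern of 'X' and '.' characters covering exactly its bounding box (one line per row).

Start:
..X
XXX
After rotation 1 (CW):
X.
X.
XX
After rotation 2 (CW):
XXX
X..
After rotation 3 (CCW):
X.
X.
XX
After rotation 4 (CW):
XXX
X..
After rotation 5 (CW):
XX
.X
.X
After rotation 6 (CCW):
XXX
X..

Answer: XXX
X..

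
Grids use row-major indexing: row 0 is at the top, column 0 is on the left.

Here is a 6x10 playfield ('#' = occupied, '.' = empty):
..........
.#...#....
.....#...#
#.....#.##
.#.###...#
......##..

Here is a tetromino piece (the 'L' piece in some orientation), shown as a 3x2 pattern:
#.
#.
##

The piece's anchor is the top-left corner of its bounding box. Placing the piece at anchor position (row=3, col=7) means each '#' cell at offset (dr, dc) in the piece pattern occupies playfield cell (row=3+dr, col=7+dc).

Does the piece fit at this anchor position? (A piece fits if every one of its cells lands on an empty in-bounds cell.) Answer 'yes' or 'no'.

Answer: no

Derivation:
Check each piece cell at anchor (3, 7):
  offset (0,0) -> (3,7): empty -> OK
  offset (1,0) -> (4,7): empty -> OK
  offset (2,0) -> (5,7): occupied ('#') -> FAIL
  offset (2,1) -> (5,8): empty -> OK
All cells valid: no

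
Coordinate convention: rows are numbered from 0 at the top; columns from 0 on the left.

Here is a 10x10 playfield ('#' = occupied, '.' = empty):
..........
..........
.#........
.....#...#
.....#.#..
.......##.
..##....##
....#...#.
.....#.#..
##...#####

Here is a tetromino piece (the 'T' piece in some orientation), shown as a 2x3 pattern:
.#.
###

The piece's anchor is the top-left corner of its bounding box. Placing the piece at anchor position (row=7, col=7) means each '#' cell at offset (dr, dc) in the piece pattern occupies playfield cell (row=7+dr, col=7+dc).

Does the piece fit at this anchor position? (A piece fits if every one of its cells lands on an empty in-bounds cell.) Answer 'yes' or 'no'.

Check each piece cell at anchor (7, 7):
  offset (0,1) -> (7,8): occupied ('#') -> FAIL
  offset (1,0) -> (8,7): occupied ('#') -> FAIL
  offset (1,1) -> (8,8): empty -> OK
  offset (1,2) -> (8,9): empty -> OK
All cells valid: no

Answer: no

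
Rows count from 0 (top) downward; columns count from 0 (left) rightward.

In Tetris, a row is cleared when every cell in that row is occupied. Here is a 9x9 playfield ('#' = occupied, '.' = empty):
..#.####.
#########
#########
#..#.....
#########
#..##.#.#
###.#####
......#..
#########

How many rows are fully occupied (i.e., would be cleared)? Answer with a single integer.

Answer: 4

Derivation:
Check each row:
  row 0: 4 empty cells -> not full
  row 1: 0 empty cells -> FULL (clear)
  row 2: 0 empty cells -> FULL (clear)
  row 3: 7 empty cells -> not full
  row 4: 0 empty cells -> FULL (clear)
  row 5: 4 empty cells -> not full
  row 6: 1 empty cell -> not full
  row 7: 8 empty cells -> not full
  row 8: 0 empty cells -> FULL (clear)
Total rows cleared: 4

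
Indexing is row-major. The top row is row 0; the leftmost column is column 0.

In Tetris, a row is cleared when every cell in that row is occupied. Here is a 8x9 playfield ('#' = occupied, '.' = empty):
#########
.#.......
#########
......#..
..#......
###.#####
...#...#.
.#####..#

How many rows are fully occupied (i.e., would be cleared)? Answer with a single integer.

Answer: 2

Derivation:
Check each row:
  row 0: 0 empty cells -> FULL (clear)
  row 1: 8 empty cells -> not full
  row 2: 0 empty cells -> FULL (clear)
  row 3: 8 empty cells -> not full
  row 4: 8 empty cells -> not full
  row 5: 1 empty cell -> not full
  row 6: 7 empty cells -> not full
  row 7: 3 empty cells -> not full
Total rows cleared: 2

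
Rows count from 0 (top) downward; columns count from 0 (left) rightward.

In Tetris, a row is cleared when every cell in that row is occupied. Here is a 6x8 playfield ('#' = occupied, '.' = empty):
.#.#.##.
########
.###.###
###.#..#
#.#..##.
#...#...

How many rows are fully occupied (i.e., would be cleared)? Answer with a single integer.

Answer: 1

Derivation:
Check each row:
  row 0: 4 empty cells -> not full
  row 1: 0 empty cells -> FULL (clear)
  row 2: 2 empty cells -> not full
  row 3: 3 empty cells -> not full
  row 4: 4 empty cells -> not full
  row 5: 6 empty cells -> not full
Total rows cleared: 1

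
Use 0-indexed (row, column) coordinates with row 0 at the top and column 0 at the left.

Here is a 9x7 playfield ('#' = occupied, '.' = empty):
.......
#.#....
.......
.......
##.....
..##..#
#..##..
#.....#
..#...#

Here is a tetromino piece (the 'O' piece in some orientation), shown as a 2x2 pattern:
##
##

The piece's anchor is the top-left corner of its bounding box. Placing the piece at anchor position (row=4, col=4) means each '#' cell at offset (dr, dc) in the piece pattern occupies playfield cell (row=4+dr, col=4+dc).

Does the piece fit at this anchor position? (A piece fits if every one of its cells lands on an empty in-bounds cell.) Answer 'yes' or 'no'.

Answer: yes

Derivation:
Check each piece cell at anchor (4, 4):
  offset (0,0) -> (4,4): empty -> OK
  offset (0,1) -> (4,5): empty -> OK
  offset (1,0) -> (5,4): empty -> OK
  offset (1,1) -> (5,5): empty -> OK
All cells valid: yes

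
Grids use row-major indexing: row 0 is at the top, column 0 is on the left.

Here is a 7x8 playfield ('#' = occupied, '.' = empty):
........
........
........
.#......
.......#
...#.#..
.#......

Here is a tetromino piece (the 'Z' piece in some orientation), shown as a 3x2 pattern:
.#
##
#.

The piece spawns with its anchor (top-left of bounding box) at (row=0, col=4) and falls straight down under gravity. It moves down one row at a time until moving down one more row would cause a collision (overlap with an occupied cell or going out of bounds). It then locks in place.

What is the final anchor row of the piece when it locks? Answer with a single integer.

Answer: 3

Derivation:
Spawn at (row=0, col=4). Try each row:
  row 0: fits
  row 1: fits
  row 2: fits
  row 3: fits
  row 4: blocked -> lock at row 3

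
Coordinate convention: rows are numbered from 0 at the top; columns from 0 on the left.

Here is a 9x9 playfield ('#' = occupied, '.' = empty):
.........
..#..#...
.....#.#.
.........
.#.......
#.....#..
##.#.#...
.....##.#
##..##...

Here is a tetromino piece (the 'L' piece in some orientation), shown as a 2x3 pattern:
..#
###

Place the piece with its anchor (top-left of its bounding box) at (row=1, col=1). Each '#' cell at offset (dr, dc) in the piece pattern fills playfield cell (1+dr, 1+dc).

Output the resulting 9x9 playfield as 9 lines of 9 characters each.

Fill (1+0,1+2) = (1,3)
Fill (1+1,1+0) = (2,1)
Fill (1+1,1+1) = (2,2)
Fill (1+1,1+2) = (2,3)

Answer: .........
..##.#...
.###.#.#.
.........
.#.......
#.....#..
##.#.#...
.....##.#
##..##...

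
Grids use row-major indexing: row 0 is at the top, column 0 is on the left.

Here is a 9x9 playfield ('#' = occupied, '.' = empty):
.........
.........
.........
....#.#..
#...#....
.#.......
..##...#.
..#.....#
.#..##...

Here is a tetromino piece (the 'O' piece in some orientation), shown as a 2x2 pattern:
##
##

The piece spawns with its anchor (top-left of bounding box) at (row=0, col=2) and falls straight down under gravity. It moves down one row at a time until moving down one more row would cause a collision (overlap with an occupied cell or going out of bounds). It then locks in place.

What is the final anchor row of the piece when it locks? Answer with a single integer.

Spawn at (row=0, col=2). Try each row:
  row 0: fits
  row 1: fits
  row 2: fits
  row 3: fits
  row 4: fits
  row 5: blocked -> lock at row 4

Answer: 4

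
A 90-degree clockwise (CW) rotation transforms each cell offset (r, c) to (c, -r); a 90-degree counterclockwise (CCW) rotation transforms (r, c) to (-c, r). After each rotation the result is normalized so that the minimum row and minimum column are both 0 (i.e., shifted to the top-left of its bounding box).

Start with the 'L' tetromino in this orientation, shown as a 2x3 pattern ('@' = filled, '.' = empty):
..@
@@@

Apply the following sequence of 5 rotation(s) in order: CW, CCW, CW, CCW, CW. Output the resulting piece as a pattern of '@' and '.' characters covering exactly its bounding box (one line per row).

Answer: @.
@.
@@

Derivation:
Start:
..@
@@@
After rotation 1 (CW):
@.
@.
@@
After rotation 2 (CCW):
..@
@@@
After rotation 3 (CW):
@.
@.
@@
After rotation 4 (CCW):
..@
@@@
After rotation 5 (CW):
@.
@.
@@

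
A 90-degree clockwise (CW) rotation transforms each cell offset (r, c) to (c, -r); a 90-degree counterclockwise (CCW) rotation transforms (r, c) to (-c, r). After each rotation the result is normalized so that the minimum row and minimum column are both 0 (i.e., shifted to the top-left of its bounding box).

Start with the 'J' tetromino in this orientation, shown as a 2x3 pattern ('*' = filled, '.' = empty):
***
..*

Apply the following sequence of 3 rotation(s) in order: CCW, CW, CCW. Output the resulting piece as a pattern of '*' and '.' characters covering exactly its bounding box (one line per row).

Start:
***
..*
After rotation 1 (CCW):
**
*.
*.
After rotation 2 (CW):
***
..*
After rotation 3 (CCW):
**
*.
*.

Answer: **
*.
*.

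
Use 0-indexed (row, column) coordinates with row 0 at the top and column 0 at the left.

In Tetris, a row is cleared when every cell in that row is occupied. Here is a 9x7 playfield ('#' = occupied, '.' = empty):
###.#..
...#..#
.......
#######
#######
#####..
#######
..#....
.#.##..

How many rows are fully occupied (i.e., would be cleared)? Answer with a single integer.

Answer: 3

Derivation:
Check each row:
  row 0: 3 empty cells -> not full
  row 1: 5 empty cells -> not full
  row 2: 7 empty cells -> not full
  row 3: 0 empty cells -> FULL (clear)
  row 4: 0 empty cells -> FULL (clear)
  row 5: 2 empty cells -> not full
  row 6: 0 empty cells -> FULL (clear)
  row 7: 6 empty cells -> not full
  row 8: 4 empty cells -> not full
Total rows cleared: 3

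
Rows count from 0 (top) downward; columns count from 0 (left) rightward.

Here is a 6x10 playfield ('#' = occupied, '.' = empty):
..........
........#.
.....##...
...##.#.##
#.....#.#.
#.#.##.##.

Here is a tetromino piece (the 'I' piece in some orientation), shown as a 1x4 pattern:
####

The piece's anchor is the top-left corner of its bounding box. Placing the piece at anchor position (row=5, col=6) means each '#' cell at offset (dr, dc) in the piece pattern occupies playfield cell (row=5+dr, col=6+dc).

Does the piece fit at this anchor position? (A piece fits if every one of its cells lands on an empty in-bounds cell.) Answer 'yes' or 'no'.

Answer: no

Derivation:
Check each piece cell at anchor (5, 6):
  offset (0,0) -> (5,6): empty -> OK
  offset (0,1) -> (5,7): occupied ('#') -> FAIL
  offset (0,2) -> (5,8): occupied ('#') -> FAIL
  offset (0,3) -> (5,9): empty -> OK
All cells valid: no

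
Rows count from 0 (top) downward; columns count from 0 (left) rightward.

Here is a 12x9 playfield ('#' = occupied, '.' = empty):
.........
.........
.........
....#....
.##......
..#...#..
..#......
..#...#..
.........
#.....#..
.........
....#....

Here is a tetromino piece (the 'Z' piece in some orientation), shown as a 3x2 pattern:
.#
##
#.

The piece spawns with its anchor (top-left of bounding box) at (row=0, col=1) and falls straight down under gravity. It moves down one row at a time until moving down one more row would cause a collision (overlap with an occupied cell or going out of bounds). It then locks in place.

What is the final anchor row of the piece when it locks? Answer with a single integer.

Answer: 1

Derivation:
Spawn at (row=0, col=1). Try each row:
  row 0: fits
  row 1: fits
  row 2: blocked -> lock at row 1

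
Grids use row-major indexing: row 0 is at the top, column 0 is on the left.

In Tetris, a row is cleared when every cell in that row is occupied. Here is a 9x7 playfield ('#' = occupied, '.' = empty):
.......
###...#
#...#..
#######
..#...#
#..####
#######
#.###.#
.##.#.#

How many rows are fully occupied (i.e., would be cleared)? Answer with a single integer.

Answer: 2

Derivation:
Check each row:
  row 0: 7 empty cells -> not full
  row 1: 3 empty cells -> not full
  row 2: 5 empty cells -> not full
  row 3: 0 empty cells -> FULL (clear)
  row 4: 5 empty cells -> not full
  row 5: 2 empty cells -> not full
  row 6: 0 empty cells -> FULL (clear)
  row 7: 2 empty cells -> not full
  row 8: 3 empty cells -> not full
Total rows cleared: 2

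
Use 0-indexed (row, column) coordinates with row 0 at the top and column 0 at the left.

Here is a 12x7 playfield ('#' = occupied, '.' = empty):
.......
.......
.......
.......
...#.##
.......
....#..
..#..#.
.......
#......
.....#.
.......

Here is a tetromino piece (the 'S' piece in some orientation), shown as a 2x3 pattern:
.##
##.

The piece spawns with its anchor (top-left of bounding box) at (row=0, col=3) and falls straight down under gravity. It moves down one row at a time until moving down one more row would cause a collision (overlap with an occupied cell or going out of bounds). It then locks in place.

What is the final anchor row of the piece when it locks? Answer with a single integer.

Spawn at (row=0, col=3). Try each row:
  row 0: fits
  row 1: fits
  row 2: fits
  row 3: blocked -> lock at row 2

Answer: 2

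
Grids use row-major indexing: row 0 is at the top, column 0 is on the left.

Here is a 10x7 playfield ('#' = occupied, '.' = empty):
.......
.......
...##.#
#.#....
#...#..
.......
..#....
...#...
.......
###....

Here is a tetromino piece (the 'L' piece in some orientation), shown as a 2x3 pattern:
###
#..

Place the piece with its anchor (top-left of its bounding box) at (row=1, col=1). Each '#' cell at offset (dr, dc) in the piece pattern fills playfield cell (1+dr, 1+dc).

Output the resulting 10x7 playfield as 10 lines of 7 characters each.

Answer: .......
.###...
.#.##.#
#.#....
#...#..
.......
..#....
...#...
.......
###....

Derivation:
Fill (1+0,1+0) = (1,1)
Fill (1+0,1+1) = (1,2)
Fill (1+0,1+2) = (1,3)
Fill (1+1,1+0) = (2,1)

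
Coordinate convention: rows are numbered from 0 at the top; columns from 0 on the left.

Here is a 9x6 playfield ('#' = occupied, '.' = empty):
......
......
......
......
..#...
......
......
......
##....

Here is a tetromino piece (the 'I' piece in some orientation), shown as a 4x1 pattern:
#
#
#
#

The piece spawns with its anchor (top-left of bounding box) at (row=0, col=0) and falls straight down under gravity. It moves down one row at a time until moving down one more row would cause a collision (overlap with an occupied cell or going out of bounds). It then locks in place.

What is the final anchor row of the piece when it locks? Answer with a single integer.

Answer: 4

Derivation:
Spawn at (row=0, col=0). Try each row:
  row 0: fits
  row 1: fits
  row 2: fits
  row 3: fits
  row 4: fits
  row 5: blocked -> lock at row 4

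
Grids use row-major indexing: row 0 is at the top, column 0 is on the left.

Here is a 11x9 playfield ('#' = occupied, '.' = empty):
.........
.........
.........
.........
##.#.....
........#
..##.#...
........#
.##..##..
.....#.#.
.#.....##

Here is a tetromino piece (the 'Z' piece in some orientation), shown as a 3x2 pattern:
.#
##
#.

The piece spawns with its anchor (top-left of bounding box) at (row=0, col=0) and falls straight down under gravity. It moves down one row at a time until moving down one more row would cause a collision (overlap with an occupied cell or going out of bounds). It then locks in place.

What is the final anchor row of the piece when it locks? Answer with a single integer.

Spawn at (row=0, col=0). Try each row:
  row 0: fits
  row 1: fits
  row 2: blocked -> lock at row 1

Answer: 1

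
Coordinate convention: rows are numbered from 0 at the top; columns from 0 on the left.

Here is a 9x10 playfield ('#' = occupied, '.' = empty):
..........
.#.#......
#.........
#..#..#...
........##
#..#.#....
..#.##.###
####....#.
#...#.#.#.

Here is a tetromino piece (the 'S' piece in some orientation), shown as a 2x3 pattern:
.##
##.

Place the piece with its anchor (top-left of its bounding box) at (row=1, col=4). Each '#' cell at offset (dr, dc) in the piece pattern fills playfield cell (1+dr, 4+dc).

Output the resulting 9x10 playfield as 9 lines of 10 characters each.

Fill (1+0,4+1) = (1,5)
Fill (1+0,4+2) = (1,6)
Fill (1+1,4+0) = (2,4)
Fill (1+1,4+1) = (2,5)

Answer: ..........
.#.#.##...
#...##....
#..#..#...
........##
#..#.#....
..#.##.###
####....#.
#...#.#.#.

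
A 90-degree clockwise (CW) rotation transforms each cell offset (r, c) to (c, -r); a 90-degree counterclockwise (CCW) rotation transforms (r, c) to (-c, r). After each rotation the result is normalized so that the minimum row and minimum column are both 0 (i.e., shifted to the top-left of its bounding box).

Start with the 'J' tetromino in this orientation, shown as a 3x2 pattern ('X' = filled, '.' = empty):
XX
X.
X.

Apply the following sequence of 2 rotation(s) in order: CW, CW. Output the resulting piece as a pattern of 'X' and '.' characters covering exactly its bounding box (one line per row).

Answer: .X
.X
XX

Derivation:
Start:
XX
X.
X.
After rotation 1 (CW):
XXX
..X
After rotation 2 (CW):
.X
.X
XX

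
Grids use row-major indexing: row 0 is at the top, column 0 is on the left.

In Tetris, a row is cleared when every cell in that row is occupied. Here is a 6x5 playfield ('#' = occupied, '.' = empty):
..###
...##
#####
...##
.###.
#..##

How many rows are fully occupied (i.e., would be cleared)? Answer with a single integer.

Check each row:
  row 0: 2 empty cells -> not full
  row 1: 3 empty cells -> not full
  row 2: 0 empty cells -> FULL (clear)
  row 3: 3 empty cells -> not full
  row 4: 2 empty cells -> not full
  row 5: 2 empty cells -> not full
Total rows cleared: 1

Answer: 1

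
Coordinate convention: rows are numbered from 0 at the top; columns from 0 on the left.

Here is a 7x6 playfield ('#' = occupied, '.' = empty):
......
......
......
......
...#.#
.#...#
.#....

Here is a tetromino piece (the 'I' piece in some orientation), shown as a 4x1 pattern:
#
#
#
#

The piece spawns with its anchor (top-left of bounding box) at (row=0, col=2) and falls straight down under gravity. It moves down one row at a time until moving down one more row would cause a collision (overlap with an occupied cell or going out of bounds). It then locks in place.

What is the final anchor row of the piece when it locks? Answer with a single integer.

Answer: 3

Derivation:
Spawn at (row=0, col=2). Try each row:
  row 0: fits
  row 1: fits
  row 2: fits
  row 3: fits
  row 4: blocked -> lock at row 3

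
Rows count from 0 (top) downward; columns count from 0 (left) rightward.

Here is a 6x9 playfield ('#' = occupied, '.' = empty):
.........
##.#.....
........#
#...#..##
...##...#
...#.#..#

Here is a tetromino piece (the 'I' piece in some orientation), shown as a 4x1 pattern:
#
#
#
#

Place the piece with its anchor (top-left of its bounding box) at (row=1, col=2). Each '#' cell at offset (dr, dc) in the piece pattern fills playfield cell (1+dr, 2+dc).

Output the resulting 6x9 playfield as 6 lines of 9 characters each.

Answer: .........
####.....
..#.....#
#.#.#..##
..###...#
...#.#..#

Derivation:
Fill (1+0,2+0) = (1,2)
Fill (1+1,2+0) = (2,2)
Fill (1+2,2+0) = (3,2)
Fill (1+3,2+0) = (4,2)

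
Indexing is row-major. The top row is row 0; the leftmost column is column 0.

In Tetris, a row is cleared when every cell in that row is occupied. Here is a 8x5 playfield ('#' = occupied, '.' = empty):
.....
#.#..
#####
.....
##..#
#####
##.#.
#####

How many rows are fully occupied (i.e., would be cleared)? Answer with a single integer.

Check each row:
  row 0: 5 empty cells -> not full
  row 1: 3 empty cells -> not full
  row 2: 0 empty cells -> FULL (clear)
  row 3: 5 empty cells -> not full
  row 4: 2 empty cells -> not full
  row 5: 0 empty cells -> FULL (clear)
  row 6: 2 empty cells -> not full
  row 7: 0 empty cells -> FULL (clear)
Total rows cleared: 3

Answer: 3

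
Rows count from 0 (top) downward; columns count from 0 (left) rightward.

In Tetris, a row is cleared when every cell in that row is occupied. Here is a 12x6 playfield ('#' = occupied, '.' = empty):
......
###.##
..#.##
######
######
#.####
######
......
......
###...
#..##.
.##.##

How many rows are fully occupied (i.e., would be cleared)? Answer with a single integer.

Check each row:
  row 0: 6 empty cells -> not full
  row 1: 1 empty cell -> not full
  row 2: 3 empty cells -> not full
  row 3: 0 empty cells -> FULL (clear)
  row 4: 0 empty cells -> FULL (clear)
  row 5: 1 empty cell -> not full
  row 6: 0 empty cells -> FULL (clear)
  row 7: 6 empty cells -> not full
  row 8: 6 empty cells -> not full
  row 9: 3 empty cells -> not full
  row 10: 3 empty cells -> not full
  row 11: 2 empty cells -> not full
Total rows cleared: 3

Answer: 3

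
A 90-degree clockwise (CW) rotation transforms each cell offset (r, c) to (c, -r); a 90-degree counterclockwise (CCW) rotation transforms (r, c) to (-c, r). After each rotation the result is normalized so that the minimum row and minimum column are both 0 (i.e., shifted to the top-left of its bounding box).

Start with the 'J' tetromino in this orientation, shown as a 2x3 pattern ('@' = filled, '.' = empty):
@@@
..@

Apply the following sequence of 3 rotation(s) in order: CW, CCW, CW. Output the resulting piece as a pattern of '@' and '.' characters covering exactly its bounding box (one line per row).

Start:
@@@
..@
After rotation 1 (CW):
.@
.@
@@
After rotation 2 (CCW):
@@@
..@
After rotation 3 (CW):
.@
.@
@@

Answer: .@
.@
@@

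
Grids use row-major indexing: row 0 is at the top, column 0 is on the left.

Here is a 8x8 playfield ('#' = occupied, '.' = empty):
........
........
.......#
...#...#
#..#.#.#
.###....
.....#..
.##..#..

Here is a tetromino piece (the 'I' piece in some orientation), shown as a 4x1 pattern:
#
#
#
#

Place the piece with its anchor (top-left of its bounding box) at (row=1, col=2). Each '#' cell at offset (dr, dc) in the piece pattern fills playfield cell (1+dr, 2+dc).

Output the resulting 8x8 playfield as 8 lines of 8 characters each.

Fill (1+0,2+0) = (1,2)
Fill (1+1,2+0) = (2,2)
Fill (1+2,2+0) = (3,2)
Fill (1+3,2+0) = (4,2)

Answer: ........
..#.....
..#....#
..##...#
#.##.#.#
.###....
.....#..
.##..#..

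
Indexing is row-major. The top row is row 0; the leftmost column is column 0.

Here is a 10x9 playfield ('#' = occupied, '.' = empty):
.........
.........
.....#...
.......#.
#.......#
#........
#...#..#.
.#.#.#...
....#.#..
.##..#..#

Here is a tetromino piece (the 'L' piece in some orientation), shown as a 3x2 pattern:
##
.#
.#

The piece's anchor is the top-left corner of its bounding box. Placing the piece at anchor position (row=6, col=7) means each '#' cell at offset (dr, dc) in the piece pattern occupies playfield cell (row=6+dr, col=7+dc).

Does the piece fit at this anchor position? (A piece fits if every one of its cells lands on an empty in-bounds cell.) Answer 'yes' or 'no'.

Check each piece cell at anchor (6, 7):
  offset (0,0) -> (6,7): occupied ('#') -> FAIL
  offset (0,1) -> (6,8): empty -> OK
  offset (1,1) -> (7,8): empty -> OK
  offset (2,1) -> (8,8): empty -> OK
All cells valid: no

Answer: no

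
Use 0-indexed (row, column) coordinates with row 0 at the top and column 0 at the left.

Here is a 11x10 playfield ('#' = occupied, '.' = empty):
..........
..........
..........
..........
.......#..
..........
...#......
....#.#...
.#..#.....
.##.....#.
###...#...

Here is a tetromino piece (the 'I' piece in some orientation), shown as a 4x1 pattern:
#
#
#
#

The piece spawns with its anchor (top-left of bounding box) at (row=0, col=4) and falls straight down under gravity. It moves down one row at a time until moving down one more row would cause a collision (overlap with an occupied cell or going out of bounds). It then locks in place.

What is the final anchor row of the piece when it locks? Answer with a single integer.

Spawn at (row=0, col=4). Try each row:
  row 0: fits
  row 1: fits
  row 2: fits
  row 3: fits
  row 4: blocked -> lock at row 3

Answer: 3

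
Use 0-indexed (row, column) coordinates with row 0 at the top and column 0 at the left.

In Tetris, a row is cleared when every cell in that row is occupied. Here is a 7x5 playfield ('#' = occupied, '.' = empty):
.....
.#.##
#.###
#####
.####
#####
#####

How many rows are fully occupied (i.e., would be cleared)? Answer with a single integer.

Check each row:
  row 0: 5 empty cells -> not full
  row 1: 2 empty cells -> not full
  row 2: 1 empty cell -> not full
  row 3: 0 empty cells -> FULL (clear)
  row 4: 1 empty cell -> not full
  row 5: 0 empty cells -> FULL (clear)
  row 6: 0 empty cells -> FULL (clear)
Total rows cleared: 3

Answer: 3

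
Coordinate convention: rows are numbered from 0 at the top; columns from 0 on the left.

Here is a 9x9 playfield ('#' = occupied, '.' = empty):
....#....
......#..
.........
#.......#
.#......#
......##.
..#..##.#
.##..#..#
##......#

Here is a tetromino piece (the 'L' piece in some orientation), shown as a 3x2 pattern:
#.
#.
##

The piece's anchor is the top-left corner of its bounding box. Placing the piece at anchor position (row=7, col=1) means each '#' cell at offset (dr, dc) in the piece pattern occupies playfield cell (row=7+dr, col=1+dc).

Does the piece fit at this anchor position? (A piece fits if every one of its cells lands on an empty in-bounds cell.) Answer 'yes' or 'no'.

Answer: no

Derivation:
Check each piece cell at anchor (7, 1):
  offset (0,0) -> (7,1): occupied ('#') -> FAIL
  offset (1,0) -> (8,1): occupied ('#') -> FAIL
  offset (2,0) -> (9,1): out of bounds -> FAIL
  offset (2,1) -> (9,2): out of bounds -> FAIL
All cells valid: no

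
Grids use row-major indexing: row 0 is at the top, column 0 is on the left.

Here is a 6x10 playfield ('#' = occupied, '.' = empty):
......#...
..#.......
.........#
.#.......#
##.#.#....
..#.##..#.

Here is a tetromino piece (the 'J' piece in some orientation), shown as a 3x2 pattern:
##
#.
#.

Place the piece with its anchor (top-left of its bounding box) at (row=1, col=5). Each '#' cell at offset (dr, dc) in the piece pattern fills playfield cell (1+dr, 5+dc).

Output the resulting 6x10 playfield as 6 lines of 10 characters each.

Answer: ......#...
..#..##...
.....#...#
.#...#...#
##.#.#....
..#.##..#.

Derivation:
Fill (1+0,5+0) = (1,5)
Fill (1+0,5+1) = (1,6)
Fill (1+1,5+0) = (2,5)
Fill (1+2,5+0) = (3,5)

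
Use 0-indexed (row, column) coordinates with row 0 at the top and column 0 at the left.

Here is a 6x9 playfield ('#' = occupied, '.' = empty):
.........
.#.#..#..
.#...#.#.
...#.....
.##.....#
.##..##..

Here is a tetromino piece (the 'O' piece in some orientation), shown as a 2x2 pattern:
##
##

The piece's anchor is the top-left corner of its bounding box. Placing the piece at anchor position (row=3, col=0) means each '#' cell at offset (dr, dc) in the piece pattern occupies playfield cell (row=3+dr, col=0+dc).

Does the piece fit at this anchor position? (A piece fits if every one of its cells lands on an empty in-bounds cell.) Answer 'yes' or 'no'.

Answer: no

Derivation:
Check each piece cell at anchor (3, 0):
  offset (0,0) -> (3,0): empty -> OK
  offset (0,1) -> (3,1): empty -> OK
  offset (1,0) -> (4,0): empty -> OK
  offset (1,1) -> (4,1): occupied ('#') -> FAIL
All cells valid: no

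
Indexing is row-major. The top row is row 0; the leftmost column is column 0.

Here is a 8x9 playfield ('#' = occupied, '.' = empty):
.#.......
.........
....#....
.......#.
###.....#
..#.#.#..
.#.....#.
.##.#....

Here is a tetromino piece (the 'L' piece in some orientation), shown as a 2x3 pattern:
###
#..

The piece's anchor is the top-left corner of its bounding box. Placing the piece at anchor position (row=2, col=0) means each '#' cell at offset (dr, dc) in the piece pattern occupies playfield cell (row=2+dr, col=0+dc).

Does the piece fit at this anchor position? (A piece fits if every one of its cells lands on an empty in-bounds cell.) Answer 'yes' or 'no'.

Check each piece cell at anchor (2, 0):
  offset (0,0) -> (2,0): empty -> OK
  offset (0,1) -> (2,1): empty -> OK
  offset (0,2) -> (2,2): empty -> OK
  offset (1,0) -> (3,0): empty -> OK
All cells valid: yes

Answer: yes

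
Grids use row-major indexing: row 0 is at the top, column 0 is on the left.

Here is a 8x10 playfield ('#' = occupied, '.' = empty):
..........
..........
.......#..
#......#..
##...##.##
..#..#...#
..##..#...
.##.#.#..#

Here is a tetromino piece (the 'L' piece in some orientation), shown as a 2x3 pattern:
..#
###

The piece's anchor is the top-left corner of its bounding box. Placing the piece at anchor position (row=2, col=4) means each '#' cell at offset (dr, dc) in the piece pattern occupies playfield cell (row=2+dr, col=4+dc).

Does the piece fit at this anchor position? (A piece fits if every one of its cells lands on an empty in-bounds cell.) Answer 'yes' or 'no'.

Answer: yes

Derivation:
Check each piece cell at anchor (2, 4):
  offset (0,2) -> (2,6): empty -> OK
  offset (1,0) -> (3,4): empty -> OK
  offset (1,1) -> (3,5): empty -> OK
  offset (1,2) -> (3,6): empty -> OK
All cells valid: yes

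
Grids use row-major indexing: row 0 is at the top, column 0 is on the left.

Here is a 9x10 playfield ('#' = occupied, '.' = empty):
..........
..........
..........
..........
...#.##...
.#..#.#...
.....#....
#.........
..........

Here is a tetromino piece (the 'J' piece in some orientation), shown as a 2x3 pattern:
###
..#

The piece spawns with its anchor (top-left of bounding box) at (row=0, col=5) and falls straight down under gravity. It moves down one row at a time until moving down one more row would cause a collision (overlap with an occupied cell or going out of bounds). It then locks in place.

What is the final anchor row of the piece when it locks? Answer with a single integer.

Spawn at (row=0, col=5). Try each row:
  row 0: fits
  row 1: fits
  row 2: fits
  row 3: fits
  row 4: blocked -> lock at row 3

Answer: 3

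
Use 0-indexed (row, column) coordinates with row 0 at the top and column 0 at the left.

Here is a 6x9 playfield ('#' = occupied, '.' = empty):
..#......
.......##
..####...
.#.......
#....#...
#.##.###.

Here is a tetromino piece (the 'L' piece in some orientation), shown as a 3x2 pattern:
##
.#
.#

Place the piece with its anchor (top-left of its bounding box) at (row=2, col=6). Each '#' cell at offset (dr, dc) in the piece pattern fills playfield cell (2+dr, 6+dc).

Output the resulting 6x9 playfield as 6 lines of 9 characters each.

Answer: ..#......
.......##
..######.
.#.....#.
#....#.#.
#.##.###.

Derivation:
Fill (2+0,6+0) = (2,6)
Fill (2+0,6+1) = (2,7)
Fill (2+1,6+1) = (3,7)
Fill (2+2,6+1) = (4,7)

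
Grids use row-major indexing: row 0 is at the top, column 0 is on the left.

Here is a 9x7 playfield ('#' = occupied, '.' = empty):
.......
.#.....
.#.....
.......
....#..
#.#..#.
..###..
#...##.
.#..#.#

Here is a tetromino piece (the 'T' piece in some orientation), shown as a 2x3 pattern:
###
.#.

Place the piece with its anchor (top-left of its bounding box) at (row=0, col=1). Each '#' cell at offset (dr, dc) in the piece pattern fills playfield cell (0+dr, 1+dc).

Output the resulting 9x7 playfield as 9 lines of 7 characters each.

Answer: .###...
.##....
.#.....
.......
....#..
#.#..#.
..###..
#...##.
.#..#.#

Derivation:
Fill (0+0,1+0) = (0,1)
Fill (0+0,1+1) = (0,2)
Fill (0+0,1+2) = (0,3)
Fill (0+1,1+1) = (1,2)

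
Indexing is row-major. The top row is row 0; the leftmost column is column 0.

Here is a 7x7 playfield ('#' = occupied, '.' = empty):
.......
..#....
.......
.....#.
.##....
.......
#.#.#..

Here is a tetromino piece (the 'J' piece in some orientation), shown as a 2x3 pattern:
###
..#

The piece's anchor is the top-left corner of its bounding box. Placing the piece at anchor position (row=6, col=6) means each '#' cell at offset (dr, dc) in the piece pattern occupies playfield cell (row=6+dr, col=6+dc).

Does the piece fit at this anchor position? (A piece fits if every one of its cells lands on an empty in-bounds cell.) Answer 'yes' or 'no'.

Check each piece cell at anchor (6, 6):
  offset (0,0) -> (6,6): empty -> OK
  offset (0,1) -> (6,7): out of bounds -> FAIL
  offset (0,2) -> (6,8): out of bounds -> FAIL
  offset (1,2) -> (7,8): out of bounds -> FAIL
All cells valid: no

Answer: no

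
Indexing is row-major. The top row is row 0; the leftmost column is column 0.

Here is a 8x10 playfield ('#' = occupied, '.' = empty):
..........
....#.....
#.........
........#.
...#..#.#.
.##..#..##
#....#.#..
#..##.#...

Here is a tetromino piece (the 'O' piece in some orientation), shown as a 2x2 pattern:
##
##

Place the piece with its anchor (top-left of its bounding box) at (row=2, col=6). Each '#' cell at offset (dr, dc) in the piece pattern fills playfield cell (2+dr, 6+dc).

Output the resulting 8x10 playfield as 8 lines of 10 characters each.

Fill (2+0,6+0) = (2,6)
Fill (2+0,6+1) = (2,7)
Fill (2+1,6+0) = (3,6)
Fill (2+1,6+1) = (3,7)

Answer: ..........
....#.....
#.....##..
......###.
...#..#.#.
.##..#..##
#....#.#..
#..##.#...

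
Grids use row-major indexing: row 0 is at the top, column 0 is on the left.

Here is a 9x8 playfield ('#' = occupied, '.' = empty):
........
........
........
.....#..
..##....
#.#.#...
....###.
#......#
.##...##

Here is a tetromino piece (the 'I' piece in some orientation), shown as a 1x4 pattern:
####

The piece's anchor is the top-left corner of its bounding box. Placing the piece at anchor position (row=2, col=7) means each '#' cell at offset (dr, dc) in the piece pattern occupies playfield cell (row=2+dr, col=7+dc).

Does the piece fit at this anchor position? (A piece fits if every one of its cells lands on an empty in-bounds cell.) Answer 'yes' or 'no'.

Check each piece cell at anchor (2, 7):
  offset (0,0) -> (2,7): empty -> OK
  offset (0,1) -> (2,8): out of bounds -> FAIL
  offset (0,2) -> (2,9): out of bounds -> FAIL
  offset (0,3) -> (2,10): out of bounds -> FAIL
All cells valid: no

Answer: no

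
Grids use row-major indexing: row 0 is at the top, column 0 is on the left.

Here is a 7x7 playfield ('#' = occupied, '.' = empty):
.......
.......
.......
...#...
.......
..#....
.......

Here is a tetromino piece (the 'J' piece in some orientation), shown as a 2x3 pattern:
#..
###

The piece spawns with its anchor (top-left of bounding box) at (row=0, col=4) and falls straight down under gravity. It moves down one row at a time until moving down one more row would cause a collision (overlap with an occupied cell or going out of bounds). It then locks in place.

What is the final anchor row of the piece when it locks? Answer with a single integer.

Spawn at (row=0, col=4). Try each row:
  row 0: fits
  row 1: fits
  row 2: fits
  row 3: fits
  row 4: fits
  row 5: fits
  row 6: blocked -> lock at row 5

Answer: 5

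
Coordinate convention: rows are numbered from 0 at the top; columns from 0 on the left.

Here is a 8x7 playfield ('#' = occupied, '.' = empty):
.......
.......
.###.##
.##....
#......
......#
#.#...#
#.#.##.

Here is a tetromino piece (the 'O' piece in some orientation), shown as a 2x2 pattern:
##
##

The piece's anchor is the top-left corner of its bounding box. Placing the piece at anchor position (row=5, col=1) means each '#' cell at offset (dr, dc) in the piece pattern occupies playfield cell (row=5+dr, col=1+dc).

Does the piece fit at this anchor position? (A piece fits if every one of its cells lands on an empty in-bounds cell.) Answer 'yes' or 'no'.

Check each piece cell at anchor (5, 1):
  offset (0,0) -> (5,1): empty -> OK
  offset (0,1) -> (5,2): empty -> OK
  offset (1,0) -> (6,1): empty -> OK
  offset (1,1) -> (6,2): occupied ('#') -> FAIL
All cells valid: no

Answer: no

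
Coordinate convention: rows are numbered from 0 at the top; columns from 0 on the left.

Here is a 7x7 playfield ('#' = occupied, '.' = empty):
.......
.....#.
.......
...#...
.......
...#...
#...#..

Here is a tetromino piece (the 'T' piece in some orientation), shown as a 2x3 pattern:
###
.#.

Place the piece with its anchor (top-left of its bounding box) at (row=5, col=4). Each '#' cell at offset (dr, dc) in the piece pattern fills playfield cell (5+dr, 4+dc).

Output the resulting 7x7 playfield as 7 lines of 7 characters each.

Fill (5+0,4+0) = (5,4)
Fill (5+0,4+1) = (5,5)
Fill (5+0,4+2) = (5,6)
Fill (5+1,4+1) = (6,5)

Answer: .......
.....#.
.......
...#...
.......
...####
#...##.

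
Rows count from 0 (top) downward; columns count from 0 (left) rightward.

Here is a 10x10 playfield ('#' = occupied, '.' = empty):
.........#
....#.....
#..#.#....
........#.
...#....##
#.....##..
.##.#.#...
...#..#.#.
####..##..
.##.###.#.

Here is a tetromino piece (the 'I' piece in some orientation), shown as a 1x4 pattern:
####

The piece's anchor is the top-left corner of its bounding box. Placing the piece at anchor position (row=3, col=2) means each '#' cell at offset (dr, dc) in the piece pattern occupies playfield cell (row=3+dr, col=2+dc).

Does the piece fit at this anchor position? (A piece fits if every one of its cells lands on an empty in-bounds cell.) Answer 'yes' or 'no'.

Answer: yes

Derivation:
Check each piece cell at anchor (3, 2):
  offset (0,0) -> (3,2): empty -> OK
  offset (0,1) -> (3,3): empty -> OK
  offset (0,2) -> (3,4): empty -> OK
  offset (0,3) -> (3,5): empty -> OK
All cells valid: yes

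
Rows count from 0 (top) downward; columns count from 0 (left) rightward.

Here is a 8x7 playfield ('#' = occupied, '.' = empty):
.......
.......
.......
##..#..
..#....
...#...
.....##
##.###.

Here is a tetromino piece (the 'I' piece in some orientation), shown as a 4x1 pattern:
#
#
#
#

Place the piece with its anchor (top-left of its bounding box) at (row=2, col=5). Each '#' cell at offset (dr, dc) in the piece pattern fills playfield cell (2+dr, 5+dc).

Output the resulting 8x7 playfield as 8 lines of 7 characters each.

Fill (2+0,5+0) = (2,5)
Fill (2+1,5+0) = (3,5)
Fill (2+2,5+0) = (4,5)
Fill (2+3,5+0) = (5,5)

Answer: .......
.......
.....#.
##..##.
..#..#.
...#.#.
.....##
##.###.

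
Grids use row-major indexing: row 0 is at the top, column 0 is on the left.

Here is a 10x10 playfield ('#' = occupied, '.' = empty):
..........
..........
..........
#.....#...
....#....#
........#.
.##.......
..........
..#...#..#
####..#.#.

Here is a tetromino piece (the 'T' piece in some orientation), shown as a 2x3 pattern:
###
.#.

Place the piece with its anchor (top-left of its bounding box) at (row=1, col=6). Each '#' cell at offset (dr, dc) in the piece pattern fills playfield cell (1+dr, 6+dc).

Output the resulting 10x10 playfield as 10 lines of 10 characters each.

Fill (1+0,6+0) = (1,6)
Fill (1+0,6+1) = (1,7)
Fill (1+0,6+2) = (1,8)
Fill (1+1,6+1) = (2,7)

Answer: ..........
......###.
.......#..
#.....#...
....#....#
........#.
.##.......
..........
..#...#..#
####..#.#.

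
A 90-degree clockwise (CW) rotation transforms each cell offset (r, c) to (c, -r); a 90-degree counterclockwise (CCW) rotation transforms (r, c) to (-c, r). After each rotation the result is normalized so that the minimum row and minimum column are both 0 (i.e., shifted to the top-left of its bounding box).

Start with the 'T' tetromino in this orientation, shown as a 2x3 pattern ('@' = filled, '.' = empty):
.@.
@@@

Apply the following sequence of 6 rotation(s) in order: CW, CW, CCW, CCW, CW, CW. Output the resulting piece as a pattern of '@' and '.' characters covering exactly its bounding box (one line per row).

Answer: @@@
.@.

Derivation:
Start:
.@.
@@@
After rotation 1 (CW):
@.
@@
@.
After rotation 2 (CW):
@@@
.@.
After rotation 3 (CCW):
@.
@@
@.
After rotation 4 (CCW):
.@.
@@@
After rotation 5 (CW):
@.
@@
@.
After rotation 6 (CW):
@@@
.@.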